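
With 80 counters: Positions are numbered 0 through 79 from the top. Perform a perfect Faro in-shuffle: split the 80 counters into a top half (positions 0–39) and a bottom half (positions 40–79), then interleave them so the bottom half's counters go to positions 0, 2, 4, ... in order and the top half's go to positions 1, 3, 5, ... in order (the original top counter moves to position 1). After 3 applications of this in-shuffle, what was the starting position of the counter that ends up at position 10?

Work backwards from position 10, undoing one in-shuffle at a time:
10 ← 45 ← 22 ← 51
So the counter now at position 10 started at position 51.

51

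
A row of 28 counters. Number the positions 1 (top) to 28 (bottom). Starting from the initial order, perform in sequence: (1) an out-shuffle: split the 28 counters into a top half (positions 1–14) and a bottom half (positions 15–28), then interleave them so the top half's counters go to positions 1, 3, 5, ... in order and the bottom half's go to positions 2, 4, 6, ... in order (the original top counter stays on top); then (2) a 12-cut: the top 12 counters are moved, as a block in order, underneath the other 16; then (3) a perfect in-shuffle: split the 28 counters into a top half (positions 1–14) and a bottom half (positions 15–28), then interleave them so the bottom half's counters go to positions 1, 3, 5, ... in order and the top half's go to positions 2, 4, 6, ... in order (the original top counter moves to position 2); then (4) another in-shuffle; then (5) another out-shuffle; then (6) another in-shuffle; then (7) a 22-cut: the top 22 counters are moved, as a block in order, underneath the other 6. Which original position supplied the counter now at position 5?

10

Undo the operations in reverse order, starting from position 5:
  undo op 7 (cut 22): 5 ← 27
  undo op 6 (in-shuffle, from bottom half): 27 ← 28
  undo op 5 (out-shuffle, from bottom half): 28 ← 28
  undo op 4 (in-shuffle, from top half): 28 ← 14
  undo op 3 (in-shuffle, from top half): 14 ← 7
  undo op 2 (cut 12): 7 ← 19
  undo op 1 (out-shuffle, from top half): 19 ← 10
So the counter at position 5 came from original position 10.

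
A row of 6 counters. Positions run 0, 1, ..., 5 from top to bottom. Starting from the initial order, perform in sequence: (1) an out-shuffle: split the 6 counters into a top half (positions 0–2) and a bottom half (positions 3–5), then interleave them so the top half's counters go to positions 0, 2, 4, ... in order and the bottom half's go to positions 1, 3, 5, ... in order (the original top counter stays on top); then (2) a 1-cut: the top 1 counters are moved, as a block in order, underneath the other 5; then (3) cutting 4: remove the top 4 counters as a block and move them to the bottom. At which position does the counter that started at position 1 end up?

3

Track the counter from position 1 forward through each operation:
  after op 1 (out-shuffle): 1 → 2
  after op 2 (cut 1): 2 → 1
  after op 3 (cut 4): 1 → 3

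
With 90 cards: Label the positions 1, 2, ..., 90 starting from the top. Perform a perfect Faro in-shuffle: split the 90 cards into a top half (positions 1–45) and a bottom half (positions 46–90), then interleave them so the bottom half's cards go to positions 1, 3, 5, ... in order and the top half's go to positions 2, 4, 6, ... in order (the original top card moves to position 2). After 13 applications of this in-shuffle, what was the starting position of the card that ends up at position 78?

39

Work backwards from position 78, undoing one in-shuffle at a time:
78 ← 39 ← 65 ← 78 ← 39 ← ... ← 39 (13 steps).
So the card now at position 78 started at position 39.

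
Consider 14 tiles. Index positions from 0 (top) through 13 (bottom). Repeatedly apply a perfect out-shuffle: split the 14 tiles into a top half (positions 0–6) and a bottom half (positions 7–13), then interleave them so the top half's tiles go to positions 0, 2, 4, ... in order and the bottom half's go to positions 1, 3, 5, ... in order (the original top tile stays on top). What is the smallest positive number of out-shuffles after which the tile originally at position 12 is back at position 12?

12

Follow position 12 under repeated out-shuffles:
12 → 11 → 9 → 5 → 10 → 7 → 1 → 2 → 4 → 8 → 3 → 6 → 12
It first returns after 12 out-shuffles.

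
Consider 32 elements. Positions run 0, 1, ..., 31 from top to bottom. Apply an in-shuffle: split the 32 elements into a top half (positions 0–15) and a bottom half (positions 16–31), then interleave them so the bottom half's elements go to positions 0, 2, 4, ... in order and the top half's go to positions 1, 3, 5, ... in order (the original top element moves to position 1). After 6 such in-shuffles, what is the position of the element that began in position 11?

Track the element's position through each in-shuffle:
11 → 23 → 14 → 29 → 26 → 20 → 8

8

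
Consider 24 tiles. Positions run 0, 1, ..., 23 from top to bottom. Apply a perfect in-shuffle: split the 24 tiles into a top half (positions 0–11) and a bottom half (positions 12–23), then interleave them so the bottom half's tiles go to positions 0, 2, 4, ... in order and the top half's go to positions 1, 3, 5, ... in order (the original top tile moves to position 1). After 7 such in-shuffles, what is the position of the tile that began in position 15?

Track the tile's position through each in-shuffle:
15 → 6 → 13 → 2 → 5 → 11 → 23 → 22

22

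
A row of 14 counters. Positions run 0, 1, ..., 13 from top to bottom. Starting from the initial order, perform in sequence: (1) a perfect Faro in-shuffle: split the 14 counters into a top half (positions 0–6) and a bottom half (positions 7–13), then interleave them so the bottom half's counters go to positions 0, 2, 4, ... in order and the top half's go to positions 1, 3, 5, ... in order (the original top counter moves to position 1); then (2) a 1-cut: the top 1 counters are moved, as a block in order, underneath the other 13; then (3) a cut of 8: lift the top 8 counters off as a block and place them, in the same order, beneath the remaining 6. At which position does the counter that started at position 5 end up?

Track the counter from position 5 forward through each operation:
  after op 1 (in-shuffle): 5 → 11
  after op 2 (cut 1): 11 → 10
  after op 3 (cut 8): 10 → 2

2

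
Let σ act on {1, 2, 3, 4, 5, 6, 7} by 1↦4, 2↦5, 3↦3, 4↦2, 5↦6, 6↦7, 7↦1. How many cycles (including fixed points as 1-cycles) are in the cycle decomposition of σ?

2

Cycle decomposition: (1 4 2 5 6 7) (3).
2 cycles.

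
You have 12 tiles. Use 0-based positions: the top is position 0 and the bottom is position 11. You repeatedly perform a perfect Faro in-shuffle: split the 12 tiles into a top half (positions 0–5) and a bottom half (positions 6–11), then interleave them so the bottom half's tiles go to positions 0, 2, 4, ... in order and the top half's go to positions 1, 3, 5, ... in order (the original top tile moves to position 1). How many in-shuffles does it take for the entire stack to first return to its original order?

12

The in-shuffle permutes the 12 positions with cycle lengths [12].
Every tile is home exactly when every cycle has completed a whole number of laps, i.e. after lcm(12) = 12 in-shuffles.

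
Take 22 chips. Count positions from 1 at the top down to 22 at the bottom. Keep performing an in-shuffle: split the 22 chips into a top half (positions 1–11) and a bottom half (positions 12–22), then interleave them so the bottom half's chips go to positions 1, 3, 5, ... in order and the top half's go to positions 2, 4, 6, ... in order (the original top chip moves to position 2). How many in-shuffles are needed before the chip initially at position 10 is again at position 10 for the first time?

Follow position 10 under repeated in-shuffles:
10 → 20 → 17 → 11 → 22 → 21 → 19 → 15 → 7 → 14 → 5 → 10
It first returns after 11 in-shuffles.

11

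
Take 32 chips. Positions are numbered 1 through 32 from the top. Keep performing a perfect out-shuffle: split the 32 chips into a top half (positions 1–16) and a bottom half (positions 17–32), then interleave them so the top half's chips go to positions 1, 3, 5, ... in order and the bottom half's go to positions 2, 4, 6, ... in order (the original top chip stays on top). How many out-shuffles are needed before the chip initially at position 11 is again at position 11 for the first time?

5

Follow position 11 under repeated out-shuffles:
11 → 21 → 10 → 19 → 6 → 11
It first returns after 5 out-shuffles.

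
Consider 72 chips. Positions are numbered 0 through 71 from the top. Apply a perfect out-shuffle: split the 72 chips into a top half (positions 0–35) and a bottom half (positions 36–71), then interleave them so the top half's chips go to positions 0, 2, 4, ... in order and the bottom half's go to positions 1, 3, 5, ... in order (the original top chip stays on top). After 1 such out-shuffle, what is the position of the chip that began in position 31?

Track the chip's position through each out-shuffle:
31 → 62

62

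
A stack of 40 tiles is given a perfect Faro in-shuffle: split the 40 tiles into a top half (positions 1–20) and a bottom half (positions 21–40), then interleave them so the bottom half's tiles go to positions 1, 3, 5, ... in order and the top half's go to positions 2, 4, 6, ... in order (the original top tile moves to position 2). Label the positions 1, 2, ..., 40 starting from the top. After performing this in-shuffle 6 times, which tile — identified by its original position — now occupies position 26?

Work backwards from position 26, undoing one in-shuffle at a time:
26 ← 13 ← 27 ← 34 ← 17 ← 29 ← 35
So the tile now at position 26 started at position 35.

35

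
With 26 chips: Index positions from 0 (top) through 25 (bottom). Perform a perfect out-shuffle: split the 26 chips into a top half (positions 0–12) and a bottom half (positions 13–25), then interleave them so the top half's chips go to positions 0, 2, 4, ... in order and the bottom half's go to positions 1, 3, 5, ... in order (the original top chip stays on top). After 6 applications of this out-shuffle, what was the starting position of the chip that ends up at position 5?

Work backwards from position 5, undoing one out-shuffle at a time:
5 ← 15 ← 20 ← 10 ← 5 ← 15 ← 20
So the chip now at position 5 started at position 20.

20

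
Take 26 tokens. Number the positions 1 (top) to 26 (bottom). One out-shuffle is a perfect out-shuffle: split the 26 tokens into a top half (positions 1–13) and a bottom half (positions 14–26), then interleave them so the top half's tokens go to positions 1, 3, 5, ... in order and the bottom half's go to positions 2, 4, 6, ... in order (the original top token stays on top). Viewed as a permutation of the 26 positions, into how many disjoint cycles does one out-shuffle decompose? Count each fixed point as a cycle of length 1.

Trace each unvisited position around until it returns:
(1) (2 3 5 9 17 8 ... len 20) (6 11 21 16) (26)
4 cycles in total.

4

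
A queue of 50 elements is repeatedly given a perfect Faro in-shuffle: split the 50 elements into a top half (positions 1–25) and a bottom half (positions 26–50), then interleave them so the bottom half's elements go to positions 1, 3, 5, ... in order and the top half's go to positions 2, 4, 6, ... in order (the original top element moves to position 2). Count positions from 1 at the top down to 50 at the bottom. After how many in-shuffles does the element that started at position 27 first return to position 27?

8

Follow position 27 under repeated in-shuffles:
27 → 3 → 6 → 12 → 24 → 48 → 45 → 39 → 27
It first returns after 8 in-shuffles.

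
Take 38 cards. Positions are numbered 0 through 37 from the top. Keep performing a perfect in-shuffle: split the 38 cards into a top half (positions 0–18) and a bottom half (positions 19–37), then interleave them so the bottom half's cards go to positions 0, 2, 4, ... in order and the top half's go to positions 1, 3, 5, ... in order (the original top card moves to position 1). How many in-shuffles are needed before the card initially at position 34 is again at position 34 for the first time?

Follow position 34 under repeated in-shuffles:
34 → 30 → 22 → 6 → 13 → 27 → 16 → 33 → 28 → 18 → 37 → 36 → 34
It first returns after 12 in-shuffles.

12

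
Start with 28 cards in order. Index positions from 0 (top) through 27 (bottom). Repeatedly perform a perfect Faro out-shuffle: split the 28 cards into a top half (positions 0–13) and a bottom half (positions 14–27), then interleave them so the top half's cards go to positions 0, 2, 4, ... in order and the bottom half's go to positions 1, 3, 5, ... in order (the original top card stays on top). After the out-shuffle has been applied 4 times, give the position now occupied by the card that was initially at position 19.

7

Track the card's position through each out-shuffle:
19 → 11 → 22 → 17 → 7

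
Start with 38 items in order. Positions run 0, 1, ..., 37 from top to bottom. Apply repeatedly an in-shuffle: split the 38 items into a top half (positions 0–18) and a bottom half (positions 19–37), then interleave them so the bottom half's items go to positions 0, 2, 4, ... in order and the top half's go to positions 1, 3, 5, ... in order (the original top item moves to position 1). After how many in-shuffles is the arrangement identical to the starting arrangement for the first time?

The in-shuffle permutes the 38 positions with cycle lengths [2, 12, 12, 12].
Every item is home exactly when every cycle has completed a whole number of laps, i.e. after lcm(2, 12) = 12 in-shuffles.

12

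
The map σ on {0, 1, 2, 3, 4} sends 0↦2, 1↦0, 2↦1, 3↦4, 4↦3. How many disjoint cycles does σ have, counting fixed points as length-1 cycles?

Cycle decomposition: (0 2 1) (3 4).
2 cycles.

2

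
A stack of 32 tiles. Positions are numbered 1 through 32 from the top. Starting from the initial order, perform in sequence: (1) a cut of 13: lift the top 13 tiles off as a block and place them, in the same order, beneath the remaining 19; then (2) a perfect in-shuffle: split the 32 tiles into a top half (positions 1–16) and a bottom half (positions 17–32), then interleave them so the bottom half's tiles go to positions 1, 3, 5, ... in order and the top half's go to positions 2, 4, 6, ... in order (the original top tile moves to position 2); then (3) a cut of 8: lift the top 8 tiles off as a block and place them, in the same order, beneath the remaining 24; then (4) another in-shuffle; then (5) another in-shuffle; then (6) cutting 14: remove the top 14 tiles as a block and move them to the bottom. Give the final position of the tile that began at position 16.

7

Track the tile from position 16 forward through each operation:
  after op 1 (cut 13): 16 → 3
  after op 2 (in-shuffle): 3 → 6
  after op 3 (cut 8): 6 → 30
  after op 4 (in-shuffle): 30 → 27
  after op 5 (in-shuffle): 27 → 21
  after op 6 (cut 14): 21 → 7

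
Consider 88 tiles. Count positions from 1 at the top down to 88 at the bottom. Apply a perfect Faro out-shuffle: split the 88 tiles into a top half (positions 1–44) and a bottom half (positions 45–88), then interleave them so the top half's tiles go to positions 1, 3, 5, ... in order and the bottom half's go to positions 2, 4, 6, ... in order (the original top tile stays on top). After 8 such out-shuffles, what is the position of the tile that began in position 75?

Track the tile's position through each out-shuffle:
75 → 62 → 36 → 71 → 54 → 20 → 39 → 77 → 66

66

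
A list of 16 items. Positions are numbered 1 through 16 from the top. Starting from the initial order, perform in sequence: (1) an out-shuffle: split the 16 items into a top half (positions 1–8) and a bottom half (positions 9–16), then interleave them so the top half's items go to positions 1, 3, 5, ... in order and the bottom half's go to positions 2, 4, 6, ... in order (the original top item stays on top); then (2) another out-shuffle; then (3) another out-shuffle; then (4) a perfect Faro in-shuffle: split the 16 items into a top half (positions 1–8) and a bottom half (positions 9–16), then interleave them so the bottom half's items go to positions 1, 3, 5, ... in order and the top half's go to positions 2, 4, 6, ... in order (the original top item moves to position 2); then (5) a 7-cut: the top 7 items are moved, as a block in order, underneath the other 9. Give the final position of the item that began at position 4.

12

Track the item from position 4 forward through each operation:
  after op 1 (out-shuffle): 4 → 7
  after op 2 (out-shuffle): 7 → 13
  after op 3 (out-shuffle): 13 → 10
  after op 4 (in-shuffle): 10 → 3
  after op 5 (cut 7): 3 → 12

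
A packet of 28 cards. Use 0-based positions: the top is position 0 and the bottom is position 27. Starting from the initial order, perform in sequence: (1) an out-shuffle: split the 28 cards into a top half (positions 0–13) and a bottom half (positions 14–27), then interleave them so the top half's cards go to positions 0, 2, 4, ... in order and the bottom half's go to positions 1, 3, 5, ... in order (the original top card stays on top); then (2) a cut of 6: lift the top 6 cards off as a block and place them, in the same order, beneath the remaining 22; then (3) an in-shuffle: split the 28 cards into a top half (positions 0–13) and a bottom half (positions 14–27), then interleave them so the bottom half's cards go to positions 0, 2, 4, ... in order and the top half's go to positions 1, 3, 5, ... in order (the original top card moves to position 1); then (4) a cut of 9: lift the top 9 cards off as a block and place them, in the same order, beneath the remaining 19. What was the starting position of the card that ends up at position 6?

20

Undo the operations in reverse order, starting from position 6:
  undo op 4 (cut 9): 6 ← 15
  undo op 3 (in-shuffle, from top half): 15 ← 7
  undo op 2 (cut 6): 7 ← 13
  undo op 1 (out-shuffle, from bottom half): 13 ← 20
So the card at position 6 came from original position 20.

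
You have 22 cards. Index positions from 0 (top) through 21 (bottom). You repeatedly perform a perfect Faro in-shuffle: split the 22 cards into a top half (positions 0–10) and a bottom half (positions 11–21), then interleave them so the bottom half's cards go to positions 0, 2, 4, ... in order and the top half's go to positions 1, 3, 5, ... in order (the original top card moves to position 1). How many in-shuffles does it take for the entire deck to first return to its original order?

The in-shuffle permutes the 22 positions with cycle lengths [11, 11].
Every card is home exactly when every cycle has completed a whole number of laps, i.e. after lcm(11) = 11 in-shuffles.

11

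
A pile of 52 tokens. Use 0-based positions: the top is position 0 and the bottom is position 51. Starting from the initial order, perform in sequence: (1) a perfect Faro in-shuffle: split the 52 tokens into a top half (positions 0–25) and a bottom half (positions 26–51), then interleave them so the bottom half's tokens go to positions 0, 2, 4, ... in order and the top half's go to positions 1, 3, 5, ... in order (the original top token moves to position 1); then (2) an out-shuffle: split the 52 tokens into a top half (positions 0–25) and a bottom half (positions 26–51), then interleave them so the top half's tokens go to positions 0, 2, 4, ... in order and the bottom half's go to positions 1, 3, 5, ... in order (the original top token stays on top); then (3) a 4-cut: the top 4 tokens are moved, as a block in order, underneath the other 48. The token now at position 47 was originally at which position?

25

Undo the operations in reverse order, starting from position 47:
  undo op 3 (cut 4): 47 ← 51
  undo op 2 (out-shuffle, from bottom half): 51 ← 51
  undo op 1 (in-shuffle, from top half): 51 ← 25
So the token at position 47 came from original position 25.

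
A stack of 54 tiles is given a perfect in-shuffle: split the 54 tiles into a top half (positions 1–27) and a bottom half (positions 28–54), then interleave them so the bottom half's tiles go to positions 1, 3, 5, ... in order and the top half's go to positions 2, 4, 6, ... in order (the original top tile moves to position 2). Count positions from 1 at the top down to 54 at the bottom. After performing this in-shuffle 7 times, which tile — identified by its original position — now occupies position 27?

29

Work backwards from position 27, undoing one in-shuffle at a time:
27 ← 41 ← 48 ← 24 ← 12 ← 6 ← 3 ← 29
So the tile now at position 27 started at position 29.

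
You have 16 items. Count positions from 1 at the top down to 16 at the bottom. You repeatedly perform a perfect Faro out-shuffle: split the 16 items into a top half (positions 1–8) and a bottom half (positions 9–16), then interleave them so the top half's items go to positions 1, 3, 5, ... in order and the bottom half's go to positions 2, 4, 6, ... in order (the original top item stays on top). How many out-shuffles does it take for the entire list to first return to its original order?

4

The out-shuffle permutes the 16 positions with cycle lengths [1, 1, 2, 4, 4, 4].
Every item is home exactly when every cycle has completed a whole number of laps, i.e. after lcm(1, 2, 4) = 4 out-shuffles.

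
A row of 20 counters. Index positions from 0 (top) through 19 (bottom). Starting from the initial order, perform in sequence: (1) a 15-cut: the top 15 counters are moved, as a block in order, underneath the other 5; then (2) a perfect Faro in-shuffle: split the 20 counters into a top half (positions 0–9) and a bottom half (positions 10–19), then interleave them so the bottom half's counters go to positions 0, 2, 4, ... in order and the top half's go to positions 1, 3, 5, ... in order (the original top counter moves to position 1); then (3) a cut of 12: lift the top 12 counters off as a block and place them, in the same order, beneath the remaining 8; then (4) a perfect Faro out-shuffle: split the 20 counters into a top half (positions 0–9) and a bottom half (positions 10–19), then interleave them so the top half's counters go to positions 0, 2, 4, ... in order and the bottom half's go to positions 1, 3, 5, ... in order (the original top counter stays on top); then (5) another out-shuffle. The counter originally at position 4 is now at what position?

Track the counter from position 4 forward through each operation:
  after op 1 (cut 15): 4 → 9
  after op 2 (in-shuffle): 9 → 19
  after op 3 (cut 12): 19 → 7
  after op 4 (out-shuffle): 7 → 14
  after op 5 (out-shuffle): 14 → 9

9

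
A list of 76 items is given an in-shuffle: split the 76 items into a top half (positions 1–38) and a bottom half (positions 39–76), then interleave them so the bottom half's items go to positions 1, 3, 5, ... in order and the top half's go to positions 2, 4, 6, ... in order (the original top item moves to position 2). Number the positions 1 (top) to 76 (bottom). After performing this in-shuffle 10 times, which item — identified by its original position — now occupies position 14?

14

Work backwards from position 14, undoing one in-shuffle at a time:
14 ← 7 ← 42 ← 21 ← 49 ← 63 ← 70 ← 35 ← 56 ← 28 ← 14
So the item now at position 14 started at position 14.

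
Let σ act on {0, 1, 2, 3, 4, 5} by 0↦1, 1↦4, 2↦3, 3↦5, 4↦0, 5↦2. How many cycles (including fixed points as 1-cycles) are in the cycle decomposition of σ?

Cycle decomposition: (0 1 4) (2 3 5).
2 cycles.

2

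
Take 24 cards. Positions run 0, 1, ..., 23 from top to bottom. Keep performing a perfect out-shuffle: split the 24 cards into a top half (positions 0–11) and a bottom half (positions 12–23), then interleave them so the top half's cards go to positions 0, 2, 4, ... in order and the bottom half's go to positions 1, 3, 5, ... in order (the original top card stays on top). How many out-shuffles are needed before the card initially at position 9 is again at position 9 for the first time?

11

Follow position 9 under repeated out-shuffles:
9 → 18 → 13 → 3 → 6 → 12 → 1 → 2 → 4 → 8 → 16 → 9
It first returns after 11 out-shuffles.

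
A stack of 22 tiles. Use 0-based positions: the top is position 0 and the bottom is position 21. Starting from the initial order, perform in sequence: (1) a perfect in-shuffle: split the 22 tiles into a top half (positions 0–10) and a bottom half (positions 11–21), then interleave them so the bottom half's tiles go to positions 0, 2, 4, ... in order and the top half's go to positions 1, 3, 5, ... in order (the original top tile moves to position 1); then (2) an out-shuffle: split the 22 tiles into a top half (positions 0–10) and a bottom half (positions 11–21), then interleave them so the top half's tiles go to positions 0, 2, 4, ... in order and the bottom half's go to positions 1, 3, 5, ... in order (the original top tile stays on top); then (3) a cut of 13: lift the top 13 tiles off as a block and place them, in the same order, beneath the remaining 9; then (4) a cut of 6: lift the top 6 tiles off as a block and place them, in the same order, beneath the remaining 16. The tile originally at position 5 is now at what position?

4

Track the tile from position 5 forward through each operation:
  after op 1 (in-shuffle): 5 → 11
  after op 2 (out-shuffle): 11 → 1
  after op 3 (cut 13): 1 → 10
  after op 4 (cut 6): 10 → 4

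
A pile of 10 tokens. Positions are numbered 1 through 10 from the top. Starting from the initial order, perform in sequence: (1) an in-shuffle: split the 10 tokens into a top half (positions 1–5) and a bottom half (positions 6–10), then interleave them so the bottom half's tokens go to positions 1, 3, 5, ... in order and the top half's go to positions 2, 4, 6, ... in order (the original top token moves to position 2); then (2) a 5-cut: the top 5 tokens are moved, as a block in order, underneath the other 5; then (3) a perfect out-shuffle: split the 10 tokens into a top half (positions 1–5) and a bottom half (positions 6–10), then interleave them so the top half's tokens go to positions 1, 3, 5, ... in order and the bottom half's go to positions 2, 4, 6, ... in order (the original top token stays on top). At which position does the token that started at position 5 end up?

9

Track the token from position 5 forward through each operation:
  after op 1 (in-shuffle): 5 → 10
  after op 2 (cut 5): 10 → 5
  after op 3 (out-shuffle): 5 → 9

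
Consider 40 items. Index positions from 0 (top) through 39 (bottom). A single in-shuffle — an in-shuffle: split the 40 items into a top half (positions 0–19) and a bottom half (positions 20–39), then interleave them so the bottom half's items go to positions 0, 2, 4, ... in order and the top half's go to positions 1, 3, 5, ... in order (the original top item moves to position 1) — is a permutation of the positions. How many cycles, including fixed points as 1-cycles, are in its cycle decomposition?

Trace each unvisited position around until it returns:
(0 1 3 7 15 31 ... len 20) (2 5 11 23 6 13 ... len 20)
2 cycles in total.

2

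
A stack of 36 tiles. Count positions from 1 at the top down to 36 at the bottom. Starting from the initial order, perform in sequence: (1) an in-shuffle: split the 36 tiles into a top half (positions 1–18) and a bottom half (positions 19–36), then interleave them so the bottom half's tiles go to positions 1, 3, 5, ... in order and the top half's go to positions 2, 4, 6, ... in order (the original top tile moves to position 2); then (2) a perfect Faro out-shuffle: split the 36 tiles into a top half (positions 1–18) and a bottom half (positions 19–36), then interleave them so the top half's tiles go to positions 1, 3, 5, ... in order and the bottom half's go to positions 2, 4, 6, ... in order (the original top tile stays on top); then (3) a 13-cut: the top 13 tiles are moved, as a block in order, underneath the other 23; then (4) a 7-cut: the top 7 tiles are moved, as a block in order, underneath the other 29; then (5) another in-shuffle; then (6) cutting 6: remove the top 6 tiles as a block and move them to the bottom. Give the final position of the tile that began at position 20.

35

Track the tile from position 20 forward through each operation:
  after op 1 (in-shuffle): 20 → 3
  after op 2 (out-shuffle): 3 → 5
  after op 3 (cut 13): 5 → 28
  after op 4 (cut 7): 28 → 21
  after op 5 (in-shuffle): 21 → 5
  after op 6 (cut 6): 5 → 35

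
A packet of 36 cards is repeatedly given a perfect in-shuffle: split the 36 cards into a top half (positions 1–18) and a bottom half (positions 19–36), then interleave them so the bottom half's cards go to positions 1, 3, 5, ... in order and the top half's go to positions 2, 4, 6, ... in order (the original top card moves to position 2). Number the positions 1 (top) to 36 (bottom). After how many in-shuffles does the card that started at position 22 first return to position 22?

36

Follow position 22 under repeated in-shuffles:
22 → 7 → 14 → 28 → 19 → 1 → 2 → 4 → ... → 22 (length 36)
It first returns after 36 in-shuffles.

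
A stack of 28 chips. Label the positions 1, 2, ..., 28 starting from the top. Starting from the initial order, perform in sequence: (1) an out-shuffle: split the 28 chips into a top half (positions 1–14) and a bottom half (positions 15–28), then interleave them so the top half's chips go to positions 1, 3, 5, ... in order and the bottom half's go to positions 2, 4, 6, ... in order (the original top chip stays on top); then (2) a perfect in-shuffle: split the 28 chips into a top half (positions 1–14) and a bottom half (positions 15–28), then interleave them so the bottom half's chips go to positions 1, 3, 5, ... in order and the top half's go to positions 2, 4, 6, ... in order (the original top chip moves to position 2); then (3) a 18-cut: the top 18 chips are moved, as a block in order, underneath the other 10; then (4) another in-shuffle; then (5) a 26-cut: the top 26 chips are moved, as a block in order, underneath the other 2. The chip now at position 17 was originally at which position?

Undo the operations in reverse order, starting from position 17:
  undo op 5 (cut 26): 17 ← 15
  undo op 4 (in-shuffle, from bottom half): 15 ← 22
  undo op 3 (cut 18): 22 ← 12
  undo op 2 (in-shuffle, from top half): 12 ← 6
  undo op 1 (out-shuffle, from bottom half): 6 ← 17
So the chip at position 17 came from original position 17.

17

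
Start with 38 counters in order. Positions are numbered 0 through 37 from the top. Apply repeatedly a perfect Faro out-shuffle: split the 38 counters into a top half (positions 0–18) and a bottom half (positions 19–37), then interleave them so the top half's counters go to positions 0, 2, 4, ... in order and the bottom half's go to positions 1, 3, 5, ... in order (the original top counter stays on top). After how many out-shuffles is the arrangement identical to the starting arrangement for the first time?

36

The out-shuffle permutes the 38 positions with cycle lengths [1, 1, 36].
Every counter is home exactly when every cycle has completed a whole number of laps, i.e. after lcm(1, 36) = 36 out-shuffles.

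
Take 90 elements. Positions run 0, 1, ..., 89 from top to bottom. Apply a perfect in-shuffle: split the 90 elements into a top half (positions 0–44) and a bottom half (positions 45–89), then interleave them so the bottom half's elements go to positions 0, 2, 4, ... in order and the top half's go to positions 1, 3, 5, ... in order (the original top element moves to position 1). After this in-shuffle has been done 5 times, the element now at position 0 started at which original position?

Work backwards from position 0, undoing one in-shuffle at a time:
0 ← 45 ← 22 ← 56 ← 73 ← 36
So the element now at position 0 started at position 36.

36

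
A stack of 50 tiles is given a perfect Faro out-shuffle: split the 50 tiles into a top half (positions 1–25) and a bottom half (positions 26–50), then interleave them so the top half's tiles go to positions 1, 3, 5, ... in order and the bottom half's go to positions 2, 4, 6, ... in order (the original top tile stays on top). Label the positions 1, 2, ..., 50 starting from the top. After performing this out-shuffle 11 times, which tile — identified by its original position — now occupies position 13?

39

Work backwards from position 13, undoing one out-shuffle at a time:
13 ← 7 ← 4 ← 27 ← 14 ← 32 ← 41 ← 21 ← 11 ← 6 ← 28 ← 39
So the tile now at position 13 started at position 39.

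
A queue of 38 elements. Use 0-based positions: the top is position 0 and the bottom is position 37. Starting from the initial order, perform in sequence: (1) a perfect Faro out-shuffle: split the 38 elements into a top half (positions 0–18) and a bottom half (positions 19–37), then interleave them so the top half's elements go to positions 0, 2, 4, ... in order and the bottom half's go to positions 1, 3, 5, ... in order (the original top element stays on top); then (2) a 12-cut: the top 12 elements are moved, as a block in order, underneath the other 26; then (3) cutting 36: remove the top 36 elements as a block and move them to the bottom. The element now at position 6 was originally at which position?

8

Undo the operations in reverse order, starting from position 6:
  undo op 3 (cut 36): 6 ← 4
  undo op 2 (cut 12): 4 ← 16
  undo op 1 (out-shuffle, from top half): 16 ← 8
So the element at position 6 came from original position 8.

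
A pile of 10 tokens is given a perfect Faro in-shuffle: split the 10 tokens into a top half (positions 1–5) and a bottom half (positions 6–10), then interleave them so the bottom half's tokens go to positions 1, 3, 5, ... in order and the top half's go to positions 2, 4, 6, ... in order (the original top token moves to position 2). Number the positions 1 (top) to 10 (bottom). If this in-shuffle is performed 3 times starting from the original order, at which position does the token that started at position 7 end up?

Track the token's position through each in-shuffle:
7 → 3 → 6 → 1

1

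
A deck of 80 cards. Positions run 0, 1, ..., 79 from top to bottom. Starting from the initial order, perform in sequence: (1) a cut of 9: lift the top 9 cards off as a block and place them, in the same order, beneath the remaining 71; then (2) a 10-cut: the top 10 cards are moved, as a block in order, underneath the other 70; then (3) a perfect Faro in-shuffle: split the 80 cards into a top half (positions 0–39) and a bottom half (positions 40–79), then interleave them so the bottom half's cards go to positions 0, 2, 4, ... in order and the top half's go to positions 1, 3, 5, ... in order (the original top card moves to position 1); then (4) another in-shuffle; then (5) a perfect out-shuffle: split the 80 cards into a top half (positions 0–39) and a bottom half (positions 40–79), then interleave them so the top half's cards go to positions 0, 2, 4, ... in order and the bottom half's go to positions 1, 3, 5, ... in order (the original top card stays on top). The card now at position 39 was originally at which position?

Undo the operations in reverse order, starting from position 39:
  undo op 5 (out-shuffle, from bottom half): 39 ← 59
  undo op 4 (in-shuffle, from top half): 59 ← 29
  undo op 3 (in-shuffle, from top half): 29 ← 14
  undo op 2 (cut 10): 14 ← 24
  undo op 1 (cut 9): 24 ← 33
So the card at position 39 came from original position 33.

33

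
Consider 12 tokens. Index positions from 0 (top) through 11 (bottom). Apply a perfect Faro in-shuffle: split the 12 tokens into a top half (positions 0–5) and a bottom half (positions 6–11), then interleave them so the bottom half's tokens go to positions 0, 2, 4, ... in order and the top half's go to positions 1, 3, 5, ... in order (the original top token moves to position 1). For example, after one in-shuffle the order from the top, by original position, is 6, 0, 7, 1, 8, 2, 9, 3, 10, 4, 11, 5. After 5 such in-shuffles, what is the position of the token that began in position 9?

7

Track the token's position through each in-shuffle:
9 → 6 → 0 → 1 → 3 → 7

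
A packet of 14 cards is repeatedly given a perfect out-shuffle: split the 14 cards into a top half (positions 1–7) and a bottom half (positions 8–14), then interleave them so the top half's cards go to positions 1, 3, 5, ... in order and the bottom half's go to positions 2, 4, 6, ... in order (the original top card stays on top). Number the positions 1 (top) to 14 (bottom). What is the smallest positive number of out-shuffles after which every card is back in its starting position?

The out-shuffle permutes the 14 positions with cycle lengths [1, 1, 12].
Every card is home exactly when every cycle has completed a whole number of laps, i.e. after lcm(1, 12) = 12 out-shuffles.

12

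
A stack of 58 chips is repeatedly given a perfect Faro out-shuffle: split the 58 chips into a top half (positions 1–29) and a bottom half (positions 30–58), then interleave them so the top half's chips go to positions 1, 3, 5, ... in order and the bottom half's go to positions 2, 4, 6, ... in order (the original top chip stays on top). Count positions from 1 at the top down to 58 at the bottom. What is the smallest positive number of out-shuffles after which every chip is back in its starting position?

18

The out-shuffle permutes the 58 positions with cycle lengths [1, 1, 2, 18, 18, 18].
Every chip is home exactly when every cycle has completed a whole number of laps, i.e. after lcm(1, 2, 18) = 18 out-shuffles.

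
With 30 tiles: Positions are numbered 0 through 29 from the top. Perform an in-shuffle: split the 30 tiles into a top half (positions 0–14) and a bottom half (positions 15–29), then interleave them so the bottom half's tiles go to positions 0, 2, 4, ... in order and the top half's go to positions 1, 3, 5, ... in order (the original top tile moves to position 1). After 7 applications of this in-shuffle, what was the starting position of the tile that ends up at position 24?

Work backwards from position 24, undoing one in-shuffle at a time:
24 ← 27 ← 13 ← 6 ← 18 ← 24 ← 27 ← 13
So the tile now at position 24 started at position 13.

13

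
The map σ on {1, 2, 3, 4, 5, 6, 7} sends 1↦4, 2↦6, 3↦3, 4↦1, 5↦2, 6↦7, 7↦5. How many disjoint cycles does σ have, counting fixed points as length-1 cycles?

3

Cycle decomposition: (1 4) (2 6 7 5) (3).
3 cycles.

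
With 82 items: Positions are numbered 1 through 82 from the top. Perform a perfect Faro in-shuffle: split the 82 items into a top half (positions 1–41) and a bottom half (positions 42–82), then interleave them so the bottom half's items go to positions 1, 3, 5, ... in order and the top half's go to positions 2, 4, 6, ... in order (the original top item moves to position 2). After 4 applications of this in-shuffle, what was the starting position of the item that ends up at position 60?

Work backwards from position 60, undoing one in-shuffle at a time:
60 ← 30 ← 15 ← 49 ← 66
So the item now at position 60 started at position 66.

66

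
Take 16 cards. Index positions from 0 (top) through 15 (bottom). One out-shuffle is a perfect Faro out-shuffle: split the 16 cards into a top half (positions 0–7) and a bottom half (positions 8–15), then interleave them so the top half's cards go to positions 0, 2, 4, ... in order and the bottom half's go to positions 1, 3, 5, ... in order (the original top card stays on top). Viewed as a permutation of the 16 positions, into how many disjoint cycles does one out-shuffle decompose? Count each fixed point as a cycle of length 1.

Trace each unvisited position around until it returns:
(0) (1 2 4 8) (3 6 12 9) (5 10) (7 14 13 11) (15)
6 cycles in total.

6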